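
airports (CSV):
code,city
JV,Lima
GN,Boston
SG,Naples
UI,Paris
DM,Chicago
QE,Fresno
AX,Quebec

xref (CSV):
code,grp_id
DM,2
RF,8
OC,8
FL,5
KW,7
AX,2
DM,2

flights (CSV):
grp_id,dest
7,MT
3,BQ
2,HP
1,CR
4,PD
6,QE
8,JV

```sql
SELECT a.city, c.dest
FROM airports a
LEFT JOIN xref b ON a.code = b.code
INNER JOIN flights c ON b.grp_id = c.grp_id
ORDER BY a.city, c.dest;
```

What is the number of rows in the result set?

3

Step 1 — a LEFT JOIN b on code → 8 row(s).
Then INNER JOIN `flights c` on grp_id: keep only rows whose b.grp_id appears in c.
Result: 3 row(s).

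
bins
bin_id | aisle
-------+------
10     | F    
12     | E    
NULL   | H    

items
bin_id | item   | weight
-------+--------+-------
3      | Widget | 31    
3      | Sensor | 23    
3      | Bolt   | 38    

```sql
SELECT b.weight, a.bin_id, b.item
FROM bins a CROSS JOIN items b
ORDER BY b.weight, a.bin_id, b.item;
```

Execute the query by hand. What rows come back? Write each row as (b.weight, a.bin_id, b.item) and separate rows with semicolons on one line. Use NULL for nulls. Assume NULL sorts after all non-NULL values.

CROSS JOIN pairs every row of `bins` with every row of `items`: 3 × 3 = 9 rows.

(23, 10, Sensor); (23, 12, Sensor); (23, NULL, Sensor); (31, 10, Widget); (31, 12, Widget); (31, NULL, Widget); (38, 10, Bolt); (38, 12, Bolt); (38, NULL, Bolt)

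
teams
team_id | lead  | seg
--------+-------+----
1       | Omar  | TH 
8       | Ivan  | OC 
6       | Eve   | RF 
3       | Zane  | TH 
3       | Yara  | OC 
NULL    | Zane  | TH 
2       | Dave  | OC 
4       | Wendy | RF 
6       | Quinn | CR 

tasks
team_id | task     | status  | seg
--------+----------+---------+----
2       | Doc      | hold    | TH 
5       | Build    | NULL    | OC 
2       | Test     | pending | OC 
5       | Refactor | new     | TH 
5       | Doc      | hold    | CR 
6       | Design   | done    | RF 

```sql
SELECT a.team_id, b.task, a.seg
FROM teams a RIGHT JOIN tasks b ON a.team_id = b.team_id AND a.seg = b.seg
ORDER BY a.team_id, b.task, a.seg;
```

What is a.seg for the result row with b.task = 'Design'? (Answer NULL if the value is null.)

RIGHT JOIN keeps every row from `tasks`; unmatched rows get NULL for `teams`'s columns.
Matching on a.team_id = b.team_id AND a.seg = b.seg. A NULL in a compared column never satisfies the condition.
- a[0] team_id=1, seg=TH → no match.
- a[1] team_id=8, seg=OC → no match.
- a[2] team_id=6, seg=RF → 1 match(es) in b → 1 row(s).
- a[3] team_id=3, seg=TH → no match.
- a[4] team_id=3, seg=OC → no match.
- a[5] team_id=NULL, seg=TH → no match.
- a[6] team_id=2, seg=OC → 1 match(es) in b → 1 row(s).
- a[7] team_id=4, seg=RF → no match.
- a[8] team_id=6, seg=CR → no match.
- plus 4 unmatched b row(s), each kept with NULL a columns.

RF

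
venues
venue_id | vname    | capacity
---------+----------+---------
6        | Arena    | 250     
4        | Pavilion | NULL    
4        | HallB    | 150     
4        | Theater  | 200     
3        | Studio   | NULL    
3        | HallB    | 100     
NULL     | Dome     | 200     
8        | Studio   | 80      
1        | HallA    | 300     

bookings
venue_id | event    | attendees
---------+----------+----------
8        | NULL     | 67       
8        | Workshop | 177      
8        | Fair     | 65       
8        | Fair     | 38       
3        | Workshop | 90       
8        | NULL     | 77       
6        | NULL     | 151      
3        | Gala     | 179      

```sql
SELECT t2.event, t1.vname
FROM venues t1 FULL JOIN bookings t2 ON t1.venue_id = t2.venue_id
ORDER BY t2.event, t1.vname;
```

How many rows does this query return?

15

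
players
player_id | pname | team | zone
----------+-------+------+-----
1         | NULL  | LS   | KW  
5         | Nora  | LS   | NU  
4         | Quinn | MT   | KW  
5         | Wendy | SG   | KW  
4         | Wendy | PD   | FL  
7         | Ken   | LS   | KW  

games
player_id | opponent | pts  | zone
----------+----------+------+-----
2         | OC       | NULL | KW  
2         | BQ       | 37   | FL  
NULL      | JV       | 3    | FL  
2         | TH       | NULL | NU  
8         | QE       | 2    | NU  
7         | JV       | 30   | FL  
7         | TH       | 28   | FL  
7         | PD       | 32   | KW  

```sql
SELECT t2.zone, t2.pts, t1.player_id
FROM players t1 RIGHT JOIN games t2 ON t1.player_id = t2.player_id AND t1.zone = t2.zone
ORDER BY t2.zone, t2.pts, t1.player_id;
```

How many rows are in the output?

RIGHT JOIN keeps every row from `games`; unmatched rows get NULL for `players`'s columns.
Matching on t1.player_id = t2.player_id AND t1.zone = t2.zone. A NULL in a compared column never satisfies the condition.
- t1[0] player_id=1, zone=KW → no match.
- t1[1] player_id=5, zone=NU → no match.
- t1[2] player_id=4, zone=KW → no match.
- t1[3] player_id=5, zone=KW → no match.
- t1[4] player_id=4, zone=FL → no match.
- t1[5] player_id=7, zone=KW → 1 match(es) in t2 → 1 row(s).
- 7 row(s) from t2 found no t1 partner → padded with NULL.
Total: 1 matched + 7 padded = 8 rows.

8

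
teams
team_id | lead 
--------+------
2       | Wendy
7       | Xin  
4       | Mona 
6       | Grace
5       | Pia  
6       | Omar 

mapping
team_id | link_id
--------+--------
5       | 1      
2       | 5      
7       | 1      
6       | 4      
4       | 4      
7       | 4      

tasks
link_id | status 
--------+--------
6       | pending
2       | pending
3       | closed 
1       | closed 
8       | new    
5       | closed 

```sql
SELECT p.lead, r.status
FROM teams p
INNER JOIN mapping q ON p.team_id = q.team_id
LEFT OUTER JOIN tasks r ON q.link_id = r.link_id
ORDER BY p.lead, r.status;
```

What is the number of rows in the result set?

Step 1 — p INNER JOIN q on team_id → 7 row(s).
Then LEFT JOIN `tasks r` on link_id: each of those 7 rows is kept; rows whose q.link_id has no match in r get NULL for r's columns.
Result: 7 row(s).

7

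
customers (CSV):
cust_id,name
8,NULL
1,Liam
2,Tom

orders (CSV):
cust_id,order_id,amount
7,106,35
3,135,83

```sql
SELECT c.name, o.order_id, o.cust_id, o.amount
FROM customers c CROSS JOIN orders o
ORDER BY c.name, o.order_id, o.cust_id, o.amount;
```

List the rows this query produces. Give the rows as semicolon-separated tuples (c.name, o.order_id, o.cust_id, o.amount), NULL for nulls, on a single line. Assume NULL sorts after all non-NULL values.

CROSS JOIN pairs every row of `customers` with every row of `orders`: 3 × 2 = 6 rows.
After projecting and ordering:
c.name | o.order_id | o.cust_id | o.amount
Liam | 106 | 7 | 35
Liam | 135 | 3 | 83
Tom | 106 | 7 | 35
Tom | 135 | 3 | 83
NULL | 106 | 7 | 35
NULL | 135 | 3 | 83

(Liam, 106, 7, 35); (Liam, 135, 3, 83); (Tom, 106, 7, 35); (Tom, 135, 3, 83); (NULL, 106, 7, 35); (NULL, 135, 3, 83)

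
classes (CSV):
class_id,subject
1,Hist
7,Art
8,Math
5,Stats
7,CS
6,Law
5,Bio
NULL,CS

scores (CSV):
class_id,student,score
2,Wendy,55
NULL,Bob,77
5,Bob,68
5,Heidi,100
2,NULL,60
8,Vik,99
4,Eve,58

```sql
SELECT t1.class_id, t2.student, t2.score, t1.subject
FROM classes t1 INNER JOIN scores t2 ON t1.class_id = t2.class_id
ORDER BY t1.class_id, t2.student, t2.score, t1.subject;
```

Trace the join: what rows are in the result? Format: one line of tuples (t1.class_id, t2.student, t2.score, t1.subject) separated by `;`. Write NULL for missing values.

(5, Bob, 68, Bio); (5, Bob, 68, Stats); (5, Heidi, 100, Bio); (5, Heidi, 100, Stats); (8, Vik, 99, Math)

INNER JOIN keeps only pairs where the ON condition holds.
Matching on t1.class_id = t2.class_id. A NULL in a compared column never satisfies the condition.
- class_id=1: no matching t2 row, dropped.
- class_id=7: no matching t2 row, dropped.
- class_id=8: 1 matching t2 row(s), so 1 row(s) emitted.
- class_id=5: 2 matching t2 row(s), so 2 row(s) emitted.
- class_id=7: no matching t2 row, dropped.
- class_id=6: no matching t2 row, dropped.
- class_id=5: 2 matching t2 row(s), so 2 row(s) emitted.
- class_id=NULL: no matching t2 row, dropped.
After projecting and ordering:
t1.class_id | t2.student | t2.score | t1.subject
5 | Bob | 68 | Bio
5 | Bob | 68 | Stats
5 | Heidi | 100 | Bio
5 | Heidi | 100 | Stats
8 | Vik | 99 | Math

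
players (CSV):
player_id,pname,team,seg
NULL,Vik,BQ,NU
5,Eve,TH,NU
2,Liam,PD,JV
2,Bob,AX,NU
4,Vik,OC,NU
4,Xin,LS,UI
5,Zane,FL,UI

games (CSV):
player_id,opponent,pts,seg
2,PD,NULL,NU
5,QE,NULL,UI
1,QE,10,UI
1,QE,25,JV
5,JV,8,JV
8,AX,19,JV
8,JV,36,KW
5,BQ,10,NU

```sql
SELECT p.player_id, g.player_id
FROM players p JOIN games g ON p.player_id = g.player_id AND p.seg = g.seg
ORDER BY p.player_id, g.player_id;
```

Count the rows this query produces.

INNER JOIN keeps only pairs where the ON condition holds.
Matching on p.player_id = g.player_id AND p.seg = g.seg. A NULL in a compared column never satisfies the condition.
Matched pairs: 3.
Total: 3 rows.

3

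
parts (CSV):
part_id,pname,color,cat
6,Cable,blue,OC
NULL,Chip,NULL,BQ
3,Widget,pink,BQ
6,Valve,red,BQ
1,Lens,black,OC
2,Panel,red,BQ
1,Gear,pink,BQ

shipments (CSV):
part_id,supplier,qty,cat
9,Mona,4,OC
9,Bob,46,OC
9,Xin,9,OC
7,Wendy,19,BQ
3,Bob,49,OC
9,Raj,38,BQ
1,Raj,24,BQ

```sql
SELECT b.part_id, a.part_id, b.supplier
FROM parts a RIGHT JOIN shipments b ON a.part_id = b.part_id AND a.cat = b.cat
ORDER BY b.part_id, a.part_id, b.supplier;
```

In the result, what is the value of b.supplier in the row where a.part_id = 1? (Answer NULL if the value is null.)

RIGHT JOIN keeps every row from `shipments`; unmatched rows get NULL for `parts`'s columns.
Matching on a.part_id = b.part_id AND a.cat = b.cat. A NULL in a compared column never satisfies the condition.
- part_id=6, cat=OC: no matching b row.
- part_id=NULL, cat=BQ: no matching b row.
- part_id=3, cat=BQ: no matching b row.
- part_id=6, cat=BQ: no matching b row.
- part_id=1, cat=OC: no matching b row.
- part_id=2, cat=BQ: no matching b row.
- part_id=1, cat=BQ: 1 matching b row(s), so 1 row(s) emitted.
- 6 row(s) from b found no a partner → padded with NULL.

Raj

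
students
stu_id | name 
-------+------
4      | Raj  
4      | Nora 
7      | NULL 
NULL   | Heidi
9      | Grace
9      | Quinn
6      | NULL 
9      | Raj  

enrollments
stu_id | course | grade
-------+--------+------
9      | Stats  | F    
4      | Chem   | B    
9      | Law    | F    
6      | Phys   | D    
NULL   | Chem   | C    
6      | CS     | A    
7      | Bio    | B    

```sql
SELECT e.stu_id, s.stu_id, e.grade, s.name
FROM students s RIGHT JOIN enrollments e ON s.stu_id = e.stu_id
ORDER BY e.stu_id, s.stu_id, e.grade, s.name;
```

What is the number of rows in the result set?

RIGHT JOIN keeps every row from `enrollments`; unmatched rows get NULL for `students`'s columns.
Matching on s.stu_id = e.stu_id. A NULL in a compared column never satisfies the condition.
Matched pairs: 11; unmatched e rows kept: 1.
Total: 11 matched + 1 padded = 12 rows.

12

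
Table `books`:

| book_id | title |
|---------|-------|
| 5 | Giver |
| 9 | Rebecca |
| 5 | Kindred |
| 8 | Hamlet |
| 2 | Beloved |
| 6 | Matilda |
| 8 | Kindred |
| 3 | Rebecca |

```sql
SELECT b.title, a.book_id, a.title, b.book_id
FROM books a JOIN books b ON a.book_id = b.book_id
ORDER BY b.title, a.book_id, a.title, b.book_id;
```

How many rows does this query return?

12

INNER JOIN keeps only pairs where the ON condition holds.
Matching on a.book_id = b.book_id.
Matched pairs: 12.
Total: 12 rows.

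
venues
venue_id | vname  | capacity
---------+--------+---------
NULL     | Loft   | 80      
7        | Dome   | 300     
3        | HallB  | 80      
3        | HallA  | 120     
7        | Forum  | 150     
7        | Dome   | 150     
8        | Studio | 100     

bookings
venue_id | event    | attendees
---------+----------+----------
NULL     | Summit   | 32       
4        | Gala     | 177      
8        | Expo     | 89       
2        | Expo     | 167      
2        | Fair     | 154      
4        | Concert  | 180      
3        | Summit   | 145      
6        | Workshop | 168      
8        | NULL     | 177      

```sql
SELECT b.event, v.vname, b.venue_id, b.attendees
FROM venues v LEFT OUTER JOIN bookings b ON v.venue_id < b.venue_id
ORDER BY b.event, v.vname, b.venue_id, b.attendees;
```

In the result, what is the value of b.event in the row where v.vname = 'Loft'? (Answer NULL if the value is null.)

LEFT JOIN keeps every row from `venues`; unmatched rows get NULL for `bookings`'s columns.
Matching on v.venue_id < b.venue_id. A NULL in a compared column never satisfies the condition.
Matched pairs: 16; unmatched v rows kept: 2.

NULL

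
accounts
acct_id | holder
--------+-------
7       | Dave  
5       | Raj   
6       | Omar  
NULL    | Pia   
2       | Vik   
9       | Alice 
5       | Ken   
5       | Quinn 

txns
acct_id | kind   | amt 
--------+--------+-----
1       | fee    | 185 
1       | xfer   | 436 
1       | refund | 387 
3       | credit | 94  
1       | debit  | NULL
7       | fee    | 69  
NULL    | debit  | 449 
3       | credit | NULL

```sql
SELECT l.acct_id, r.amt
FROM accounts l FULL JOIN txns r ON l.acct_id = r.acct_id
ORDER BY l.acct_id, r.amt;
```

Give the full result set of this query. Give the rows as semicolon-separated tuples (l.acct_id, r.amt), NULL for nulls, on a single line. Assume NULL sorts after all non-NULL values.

(2, NULL); (5, NULL); (5, NULL); (5, NULL); (6, NULL); (7, 69); (9, NULL); (NULL, 94); (NULL, 185); (NULL, 387); (NULL, 436); (NULL, 449); (NULL, NULL); (NULL, NULL); (NULL, NULL)

FULL OUTER JOIN keeps every row from both sides; unmatched rows get NULL for the other side's columns.
Matching on l.acct_id = r.acct_id. A NULL in a compared column never satisfies the condition.
Matched pairs: 1; unmatched l rows kept: 7; unmatched r rows kept: 7.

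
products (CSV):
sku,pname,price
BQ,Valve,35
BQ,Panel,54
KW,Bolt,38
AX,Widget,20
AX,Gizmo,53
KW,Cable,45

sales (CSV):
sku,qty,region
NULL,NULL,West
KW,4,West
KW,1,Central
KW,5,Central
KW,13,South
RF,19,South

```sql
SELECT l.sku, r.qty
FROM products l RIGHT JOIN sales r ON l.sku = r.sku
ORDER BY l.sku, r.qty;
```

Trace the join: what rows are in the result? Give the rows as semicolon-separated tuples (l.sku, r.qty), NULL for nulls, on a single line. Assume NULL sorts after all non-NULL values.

(KW, 1); (KW, 1); (KW, 4); (KW, 4); (KW, 5); (KW, 5); (KW, 13); (KW, 13); (NULL, 19); (NULL, NULL)

RIGHT JOIN keeps every row from `sales`; unmatched rows get NULL for `products`'s columns.
Matching on l.sku = r.sku. A NULL in a compared column never satisfies the condition.
Matched pairs: 8; unmatched r rows kept: 2.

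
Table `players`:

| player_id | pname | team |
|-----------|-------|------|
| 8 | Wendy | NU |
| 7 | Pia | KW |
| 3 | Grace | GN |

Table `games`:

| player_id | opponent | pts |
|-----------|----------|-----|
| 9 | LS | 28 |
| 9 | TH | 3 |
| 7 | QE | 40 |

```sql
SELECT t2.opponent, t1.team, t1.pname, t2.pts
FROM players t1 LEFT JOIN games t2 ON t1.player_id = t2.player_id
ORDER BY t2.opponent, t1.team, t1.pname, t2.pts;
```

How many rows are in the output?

LEFT JOIN keeps every row from `players`; unmatched rows get NULL for `games`'s columns.
Matching on t1.player_id = t2.player_id.
- t1[0] player_id=8 → no match; kept with NULLs on the t2 side.
- t1[1] player_id=7 → 1 match(es) in t2 → 1 row(s).
- t1[2] player_id=3 → no match; kept with NULLs on the t2 side.
Total: 1 matched + 2 padded = 3 rows.

3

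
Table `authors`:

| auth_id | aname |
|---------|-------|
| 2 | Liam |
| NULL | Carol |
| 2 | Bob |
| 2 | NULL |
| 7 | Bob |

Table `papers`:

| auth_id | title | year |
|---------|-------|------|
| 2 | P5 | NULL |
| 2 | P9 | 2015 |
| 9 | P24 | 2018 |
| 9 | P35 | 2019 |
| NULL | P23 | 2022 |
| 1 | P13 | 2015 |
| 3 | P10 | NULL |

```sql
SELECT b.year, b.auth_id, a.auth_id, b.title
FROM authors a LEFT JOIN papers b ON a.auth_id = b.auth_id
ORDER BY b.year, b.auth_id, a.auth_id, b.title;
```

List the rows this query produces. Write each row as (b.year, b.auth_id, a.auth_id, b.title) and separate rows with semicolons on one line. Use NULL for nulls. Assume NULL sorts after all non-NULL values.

(2015, 2, 2, P9); (2015, 2, 2, P9); (2015, 2, 2, P9); (NULL, 2, 2, P5); (NULL, 2, 2, P5); (NULL, 2, 2, P5); (NULL, NULL, 7, NULL); (NULL, NULL, NULL, NULL)

LEFT JOIN keeps every row from `authors`; unmatched rows get NULL for `papers`'s columns.
Matching on a.auth_id = b.auth_id. A NULL in a compared column never satisfies the condition.
- a (auth_id=2) pairs with 2 row(s) of b.
- a (auth_id=NULL) has no partner → padded with NULL.
- a (auth_id=2) pairs with 2 row(s) of b.
- a (auth_id=2) pairs with 2 row(s) of b.
- a (auth_id=7) has no partner → padded with NULL.
After projecting and ordering:
b.year | b.auth_id | a.auth_id | b.title
2015 | 2 | 2 | P9
2015 | 2 | 2 | P9
2015 | 2 | 2 | P9
NULL | 2 | 2 | P5
NULL | 2 | 2 | P5
NULL | 2 | 2 | P5
NULL | NULL | 7 | NULL
NULL | NULL | NULL | NULL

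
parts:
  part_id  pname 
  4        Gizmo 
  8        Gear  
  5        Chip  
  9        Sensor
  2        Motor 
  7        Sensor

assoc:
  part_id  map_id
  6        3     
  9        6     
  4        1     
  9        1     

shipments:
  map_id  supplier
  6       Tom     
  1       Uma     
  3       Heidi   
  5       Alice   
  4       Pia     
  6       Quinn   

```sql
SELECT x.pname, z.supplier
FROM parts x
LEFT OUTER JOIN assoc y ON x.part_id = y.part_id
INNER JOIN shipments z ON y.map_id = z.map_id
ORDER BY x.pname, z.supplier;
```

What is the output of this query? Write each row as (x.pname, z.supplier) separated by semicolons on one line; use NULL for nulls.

Step 1 — x LEFT JOIN y on part_id → 7 row(s).
Then INNER JOIN `shipments z` on map_id: keep only rows whose y.map_id appears in z.

(Gizmo, Uma); (Sensor, Quinn); (Sensor, Tom); (Sensor, Uma)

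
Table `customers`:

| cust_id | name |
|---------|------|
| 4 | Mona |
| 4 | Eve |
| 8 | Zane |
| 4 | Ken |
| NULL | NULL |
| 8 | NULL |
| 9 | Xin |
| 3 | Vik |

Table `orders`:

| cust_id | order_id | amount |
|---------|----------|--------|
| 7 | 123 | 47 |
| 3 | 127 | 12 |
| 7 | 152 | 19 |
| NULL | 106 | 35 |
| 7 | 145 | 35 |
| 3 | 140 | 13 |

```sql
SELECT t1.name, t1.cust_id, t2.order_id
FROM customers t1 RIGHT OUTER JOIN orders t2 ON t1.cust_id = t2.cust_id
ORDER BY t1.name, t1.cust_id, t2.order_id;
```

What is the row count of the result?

RIGHT JOIN keeps every row from `orders`; unmatched rows get NULL for `customers`'s columns.
Matching on t1.cust_id = t2.cust_id. A NULL in a compared column never satisfies the condition.
- cust_id=4: no matching t2 row.
- cust_id=4: no matching t2 row.
- cust_id=8: no matching t2 row.
- cust_id=4: no matching t2 row.
- cust_id=NULL: no matching t2 row.
- cust_id=8: no matching t2 row.
- cust_id=9: no matching t2 row.
- cust_id=3: 2 matching t2 row(s), so 2 row(s) emitted.
- plus 4 unmatched t2 row(s), each kept with NULL t1 columns.
Total: 2 matched + 4 padded = 6 rows.

6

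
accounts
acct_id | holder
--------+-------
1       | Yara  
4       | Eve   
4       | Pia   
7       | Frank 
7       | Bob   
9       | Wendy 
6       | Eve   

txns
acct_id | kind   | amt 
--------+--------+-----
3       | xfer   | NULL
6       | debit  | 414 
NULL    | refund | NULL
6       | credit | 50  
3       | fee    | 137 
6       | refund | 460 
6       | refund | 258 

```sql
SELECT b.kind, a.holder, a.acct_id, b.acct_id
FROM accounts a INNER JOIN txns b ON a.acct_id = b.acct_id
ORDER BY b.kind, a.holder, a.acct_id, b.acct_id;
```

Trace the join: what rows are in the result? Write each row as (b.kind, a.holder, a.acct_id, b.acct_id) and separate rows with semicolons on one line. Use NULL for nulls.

INNER JOIN keeps only pairs where the ON condition holds.
Matching on a.acct_id = b.acct_id. A NULL in a compared column never satisfies the condition.
- a[0] acct_id=1 → no match; dropped.
- a[1] acct_id=4 → no match; dropped.
- a[2] acct_id=4 → no match; dropped.
- a[3] acct_id=7 → no match; dropped.
- a[4] acct_id=7 → no match; dropped.
- a[5] acct_id=9 → no match; dropped.
- a[6] acct_id=6 → 4 match(es) in b → 4 row(s).
After projecting and ordering:
b.kind | a.holder | a.acct_id | b.acct_id
credit | Eve | 6 | 6
debit | Eve | 6 | 6
refund | Eve | 6 | 6
refund | Eve | 6 | 6

(credit, Eve, 6, 6); (debit, Eve, 6, 6); (refund, Eve, 6, 6); (refund, Eve, 6, 6)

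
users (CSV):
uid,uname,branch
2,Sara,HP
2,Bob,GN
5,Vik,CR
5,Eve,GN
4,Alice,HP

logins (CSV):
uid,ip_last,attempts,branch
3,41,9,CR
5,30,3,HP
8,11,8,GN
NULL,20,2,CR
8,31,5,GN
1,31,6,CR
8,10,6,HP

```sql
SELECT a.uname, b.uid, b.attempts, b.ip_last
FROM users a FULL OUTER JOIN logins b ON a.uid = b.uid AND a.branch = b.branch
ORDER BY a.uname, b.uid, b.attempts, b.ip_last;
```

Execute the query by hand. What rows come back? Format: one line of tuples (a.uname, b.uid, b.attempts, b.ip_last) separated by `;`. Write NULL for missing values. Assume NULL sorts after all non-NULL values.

(Alice, NULL, NULL, NULL); (Bob, NULL, NULL, NULL); (Eve, NULL, NULL, NULL); (Sara, NULL, NULL, NULL); (Vik, NULL, NULL, NULL); (NULL, 1, 6, 31); (NULL, 3, 9, 41); (NULL, 5, 3, 30); (NULL, 8, 5, 31); (NULL, 8, 6, 10); (NULL, 8, 8, 11); (NULL, NULL, 2, 20)

FULL OUTER JOIN keeps every row from both sides; unmatched rows get NULL for the other side's columns.
Matching on a.uid = b.uid AND a.branch = b.branch. A NULL in a compared column never satisfies the condition.
- a (uid=2, branch=HP) has no partner → padded with NULL.
- a (uid=2, branch=GN) has no partner → padded with NULL.
- a (uid=5, branch=CR) has no partner → padded with NULL.
- a (uid=5, branch=GN) has no partner → padded with NULL.
- a (uid=4, branch=HP) has no partner → padded with NULL.
- 7 b row(s) had no a match → kept, a columns NULL.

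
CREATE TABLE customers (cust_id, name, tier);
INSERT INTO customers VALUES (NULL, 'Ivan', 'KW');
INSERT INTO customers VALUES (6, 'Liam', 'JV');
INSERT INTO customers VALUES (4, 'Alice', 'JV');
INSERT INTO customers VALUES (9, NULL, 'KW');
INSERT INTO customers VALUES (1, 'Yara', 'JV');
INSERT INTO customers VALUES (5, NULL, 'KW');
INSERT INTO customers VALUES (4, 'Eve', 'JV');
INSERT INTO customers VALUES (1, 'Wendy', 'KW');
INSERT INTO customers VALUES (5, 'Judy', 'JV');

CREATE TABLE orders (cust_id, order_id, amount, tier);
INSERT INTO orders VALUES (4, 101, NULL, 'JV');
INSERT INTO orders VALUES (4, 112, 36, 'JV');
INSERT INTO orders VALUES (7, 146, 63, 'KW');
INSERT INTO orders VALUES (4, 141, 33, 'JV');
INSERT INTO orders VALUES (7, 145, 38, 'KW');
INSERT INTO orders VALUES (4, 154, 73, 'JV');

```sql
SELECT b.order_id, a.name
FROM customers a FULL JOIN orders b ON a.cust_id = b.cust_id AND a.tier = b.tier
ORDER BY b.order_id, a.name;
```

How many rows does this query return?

FULL OUTER JOIN keeps every row from both sides; unmatched rows get NULL for the other side's columns.
Matching on a.cust_id = b.cust_id AND a.tier = b.tier. A NULL in a compared column never satisfies the condition.
Matched pairs: 8; unmatched a rows kept: 7; unmatched b rows kept: 2.
Total: 8 matched + 9 padded = 17 rows.

17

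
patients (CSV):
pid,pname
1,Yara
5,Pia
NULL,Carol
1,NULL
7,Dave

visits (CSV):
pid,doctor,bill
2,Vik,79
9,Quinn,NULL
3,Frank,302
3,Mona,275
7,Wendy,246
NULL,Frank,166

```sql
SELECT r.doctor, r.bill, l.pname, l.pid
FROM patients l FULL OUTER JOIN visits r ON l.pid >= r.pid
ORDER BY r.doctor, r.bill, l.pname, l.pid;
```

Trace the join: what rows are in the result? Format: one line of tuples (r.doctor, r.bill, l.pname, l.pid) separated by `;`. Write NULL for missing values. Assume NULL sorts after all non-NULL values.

FULL OUTER JOIN keeps every row from both sides; unmatched rows get NULL for the other side's columns.
Matching on l.pid >= r.pid. A NULL in a compared column never satisfies the condition.
Matched pairs: 7; unmatched l rows kept: 3; unmatched r rows kept: 2.

(Frank, 166, NULL, NULL); (Frank, 302, Dave, 7); (Frank, 302, Pia, 5); (Mona, 275, Dave, 7); (Mona, 275, Pia, 5); (Quinn, NULL, NULL, NULL); (Vik, 79, Dave, 7); (Vik, 79, Pia, 5); (Wendy, 246, Dave, 7); (NULL, NULL, Carol, NULL); (NULL, NULL, Yara, 1); (NULL, NULL, NULL, 1)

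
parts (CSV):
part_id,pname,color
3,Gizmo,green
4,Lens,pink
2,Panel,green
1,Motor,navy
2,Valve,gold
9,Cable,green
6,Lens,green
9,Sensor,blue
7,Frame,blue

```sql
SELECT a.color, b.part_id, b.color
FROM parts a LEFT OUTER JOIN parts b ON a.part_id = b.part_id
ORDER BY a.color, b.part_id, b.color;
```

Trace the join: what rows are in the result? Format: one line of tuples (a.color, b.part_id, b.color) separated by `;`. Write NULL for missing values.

(blue, 7, blue); (blue, 9, blue); (blue, 9, green); (gold, 2, gold); (gold, 2, green); (green, 2, gold); (green, 2, green); (green, 3, green); (green, 6, green); (green, 9, blue); (green, 9, green); (navy, 1, navy); (pink, 4, pink)

LEFT JOIN keeps every row from `parts a`; unmatched rows get NULL for `parts b`'s columns.
Matching on a.part_id = b.part_id.
- a (part_id=3) pairs with 1 row(s) of b.
- a (part_id=4) pairs with 1 row(s) of b.
- a (part_id=2) pairs with 2 row(s) of b.
- a (part_id=1) pairs with 1 row(s) of b.
- a (part_id=2) pairs with 2 row(s) of b.
- a (part_id=9) pairs with 2 row(s) of b.
- a (part_id=6) pairs with 1 row(s) of b.
- a (part_id=9) pairs with 2 row(s) of b.
- a (part_id=7) pairs with 1 row(s) of b.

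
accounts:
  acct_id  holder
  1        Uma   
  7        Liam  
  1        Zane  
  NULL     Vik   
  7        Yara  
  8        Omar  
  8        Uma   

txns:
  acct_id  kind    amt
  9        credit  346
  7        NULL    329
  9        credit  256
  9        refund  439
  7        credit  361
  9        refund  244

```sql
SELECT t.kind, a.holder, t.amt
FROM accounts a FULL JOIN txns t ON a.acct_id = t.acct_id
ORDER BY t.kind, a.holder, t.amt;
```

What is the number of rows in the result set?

FULL OUTER JOIN keeps every row from both sides; unmatched rows get NULL for the other side's columns.
Matching on a.acct_id = t.acct_id. A NULL in a compared column never satisfies the condition.
- a (acct_id=1) has no partner → padded with NULL.
- a (acct_id=7) pairs with 2 row(s) of t.
- a (acct_id=1) has no partner → padded with NULL.
- a (acct_id=NULL) has no partner → padded with NULL.
- a (acct_id=7) pairs with 2 row(s) of t.
- a (acct_id=8) has no partner → padded with NULL.
- a (acct_id=8) has no partner → padded with NULL.
- 4 t row(s) had no a match → kept, a columns NULL.
Total: 4 matched + 9 padded = 13 rows.

13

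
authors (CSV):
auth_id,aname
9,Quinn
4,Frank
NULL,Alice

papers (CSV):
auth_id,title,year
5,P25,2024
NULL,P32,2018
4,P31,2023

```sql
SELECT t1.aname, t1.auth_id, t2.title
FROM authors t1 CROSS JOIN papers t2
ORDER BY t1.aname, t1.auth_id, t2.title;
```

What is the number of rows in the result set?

CROSS JOIN pairs every row of `authors` with every row of `papers`: 3 × 3 = 9 rows.

9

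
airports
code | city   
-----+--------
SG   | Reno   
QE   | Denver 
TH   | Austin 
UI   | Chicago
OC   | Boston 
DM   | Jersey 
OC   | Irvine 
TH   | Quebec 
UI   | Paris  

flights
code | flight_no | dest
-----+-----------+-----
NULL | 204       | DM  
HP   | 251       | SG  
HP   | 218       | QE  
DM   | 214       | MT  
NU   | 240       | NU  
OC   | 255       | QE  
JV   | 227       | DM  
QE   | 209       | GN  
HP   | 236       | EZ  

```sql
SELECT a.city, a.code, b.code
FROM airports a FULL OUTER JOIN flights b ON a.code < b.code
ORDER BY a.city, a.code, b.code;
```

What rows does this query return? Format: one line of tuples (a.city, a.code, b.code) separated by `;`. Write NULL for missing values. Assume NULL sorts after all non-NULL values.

(Austin, TH, NULL); (Boston, OC, QE); (Chicago, UI, NULL); (Denver, QE, NULL); (Irvine, OC, QE); (Jersey, DM, HP); (Jersey, DM, HP); (Jersey, DM, HP); (Jersey, DM, JV); (Jersey, DM, NU); (Jersey, DM, OC); (Jersey, DM, QE); (Paris, UI, NULL); (Quebec, TH, NULL); (Reno, SG, NULL); (NULL, NULL, DM); (NULL, NULL, NULL)

FULL OUTER JOIN keeps every row from both sides; unmatched rows get NULL for the other side's columns.
Matching on a.code < b.code. A NULL in a compared column never satisfies the condition.
- a[0] code=SG → no match; kept with NULLs on the b side.
- a[1] code=QE → no match; kept with NULLs on the b side.
- a[2] code=TH → no match; kept with NULLs on the b side.
- a[3] code=UI → no match; kept with NULLs on the b side.
- a[4] code=OC → 1 match(es) in b → 1 row(s).
- a[5] code=DM → 7 match(es) in b → 7 row(s).
- a[6] code=OC → 1 match(es) in b → 1 row(s).
- a[7] code=TH → no match; kept with NULLs on the b side.
- a[8] code=UI → no match; kept with NULLs on the b side.
- 2 b row(s) had no a match → kept, a columns NULL.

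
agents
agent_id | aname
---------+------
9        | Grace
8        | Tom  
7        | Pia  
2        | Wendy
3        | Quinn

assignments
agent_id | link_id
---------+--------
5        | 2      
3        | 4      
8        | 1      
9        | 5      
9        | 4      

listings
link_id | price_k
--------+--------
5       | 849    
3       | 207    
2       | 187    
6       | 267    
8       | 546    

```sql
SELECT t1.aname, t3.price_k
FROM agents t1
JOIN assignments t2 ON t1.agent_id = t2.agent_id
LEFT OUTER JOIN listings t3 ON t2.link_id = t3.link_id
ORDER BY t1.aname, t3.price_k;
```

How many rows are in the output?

Evaluate left to right. First `agents t1 INNER JOIN assignments t2` on agent_id: 4 row(s).
Then LEFT JOIN `listings t3` on link_id: each of those 4 rows is kept; rows whose t2.link_id has no match in t3 get NULL for t3's columns.
Result: 4 row(s).

4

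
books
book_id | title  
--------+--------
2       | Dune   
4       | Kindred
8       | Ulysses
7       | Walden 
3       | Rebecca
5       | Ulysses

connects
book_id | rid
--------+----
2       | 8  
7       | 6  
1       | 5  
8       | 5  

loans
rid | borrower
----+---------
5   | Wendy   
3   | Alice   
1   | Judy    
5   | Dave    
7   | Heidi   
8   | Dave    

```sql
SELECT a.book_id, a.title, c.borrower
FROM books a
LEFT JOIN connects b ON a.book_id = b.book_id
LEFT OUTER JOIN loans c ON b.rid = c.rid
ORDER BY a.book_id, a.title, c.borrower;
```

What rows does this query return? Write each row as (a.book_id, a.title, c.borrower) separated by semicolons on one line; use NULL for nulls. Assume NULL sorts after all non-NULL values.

Joins associate left-to-right: books LEFT JOIN connects on book_id gives 6 intermediate row(s).
Then LEFT JOIN `loans c` on rid: each of those 6 rows is kept; rows whose b.rid has no match in c get NULL for c's columns.

(2, Dune, Dave); (3, Rebecca, NULL); (4, Kindred, NULL); (5, Ulysses, NULL); (7, Walden, NULL); (8, Ulysses, Dave); (8, Ulysses, Wendy)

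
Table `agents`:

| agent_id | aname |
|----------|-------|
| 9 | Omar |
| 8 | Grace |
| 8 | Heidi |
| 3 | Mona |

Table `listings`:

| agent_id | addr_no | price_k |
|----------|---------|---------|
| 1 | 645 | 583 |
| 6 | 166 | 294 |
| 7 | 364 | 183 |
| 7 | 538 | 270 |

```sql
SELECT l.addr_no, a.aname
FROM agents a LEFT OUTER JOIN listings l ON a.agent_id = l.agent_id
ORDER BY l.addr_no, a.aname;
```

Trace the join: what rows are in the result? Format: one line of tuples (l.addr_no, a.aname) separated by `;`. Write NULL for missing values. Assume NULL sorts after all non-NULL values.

LEFT JOIN keeps every row from `agents`; unmatched rows get NULL for `listings`'s columns.
Matching on a.agent_id = l.agent_id.
- a[0] agent_id=9 → no match; kept with NULLs on the l side.
- a[1] agent_id=8 → no match; kept with NULLs on the l side.
- a[2] agent_id=8 → no match; kept with NULLs on the l side.
- a[3] agent_id=3 → no match; kept with NULLs on the l side.
After projecting and ordering:
l.addr_no | a.aname
NULL | Grace
NULL | Heidi
NULL | Mona
NULL | Omar

(NULL, Grace); (NULL, Heidi); (NULL, Mona); (NULL, Omar)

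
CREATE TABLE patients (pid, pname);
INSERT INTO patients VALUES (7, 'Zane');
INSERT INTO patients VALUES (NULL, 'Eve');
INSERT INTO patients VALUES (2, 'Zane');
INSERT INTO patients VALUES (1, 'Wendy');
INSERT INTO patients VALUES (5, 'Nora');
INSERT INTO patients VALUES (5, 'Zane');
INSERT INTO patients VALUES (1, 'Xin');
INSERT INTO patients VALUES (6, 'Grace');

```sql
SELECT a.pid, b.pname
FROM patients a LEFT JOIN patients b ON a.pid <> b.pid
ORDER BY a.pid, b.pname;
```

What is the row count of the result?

39

LEFT JOIN keeps every row from `patients a`; unmatched rows get NULL for `patients b`'s columns.
Matching on a.pid <> b.pid. A NULL in a compared column never satisfies the condition.
Matched pairs: 38; unmatched a rows kept: 1.
Total: 38 matched + 1 padded = 39 rows.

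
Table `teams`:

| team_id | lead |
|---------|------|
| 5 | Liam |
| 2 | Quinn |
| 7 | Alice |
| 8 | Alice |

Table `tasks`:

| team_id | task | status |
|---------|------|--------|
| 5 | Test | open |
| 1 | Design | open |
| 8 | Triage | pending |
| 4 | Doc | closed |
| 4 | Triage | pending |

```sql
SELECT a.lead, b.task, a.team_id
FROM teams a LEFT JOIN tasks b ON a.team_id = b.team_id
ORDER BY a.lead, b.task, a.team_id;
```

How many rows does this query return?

4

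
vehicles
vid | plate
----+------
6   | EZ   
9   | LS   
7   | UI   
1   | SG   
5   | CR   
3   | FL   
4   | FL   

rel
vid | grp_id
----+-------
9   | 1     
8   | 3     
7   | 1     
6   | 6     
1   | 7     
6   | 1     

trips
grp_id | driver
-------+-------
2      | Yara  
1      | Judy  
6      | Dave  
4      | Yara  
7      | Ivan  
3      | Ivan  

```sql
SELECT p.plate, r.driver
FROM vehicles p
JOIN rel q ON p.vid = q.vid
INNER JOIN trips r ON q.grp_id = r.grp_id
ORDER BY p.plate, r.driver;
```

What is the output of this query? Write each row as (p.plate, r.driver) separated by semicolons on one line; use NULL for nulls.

Evaluate left to right. First `vehicles p INNER JOIN rel q` on vid: 5 row(s).
Then INNER JOIN `trips r` on grp_id: keep only rows whose q.grp_id appears in r.

(EZ, Dave); (EZ, Judy); (LS, Judy); (SG, Ivan); (UI, Judy)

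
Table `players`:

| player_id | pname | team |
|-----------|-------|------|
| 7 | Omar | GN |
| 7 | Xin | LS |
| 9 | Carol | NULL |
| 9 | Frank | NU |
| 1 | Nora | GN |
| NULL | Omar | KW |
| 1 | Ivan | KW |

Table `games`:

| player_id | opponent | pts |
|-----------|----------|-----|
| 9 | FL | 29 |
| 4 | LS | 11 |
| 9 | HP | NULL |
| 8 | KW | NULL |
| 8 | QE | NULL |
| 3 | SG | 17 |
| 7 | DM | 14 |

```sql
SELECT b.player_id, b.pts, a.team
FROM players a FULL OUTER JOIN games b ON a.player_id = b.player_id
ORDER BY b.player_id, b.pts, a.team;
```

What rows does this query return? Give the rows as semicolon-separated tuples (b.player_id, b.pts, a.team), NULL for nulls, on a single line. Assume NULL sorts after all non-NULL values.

(3, 17, NULL); (4, 11, NULL); (7, 14, GN); (7, 14, LS); (8, NULL, NULL); (8, NULL, NULL); (9, 29, NU); (9, 29, NULL); (9, NULL, NU); (9, NULL, NULL); (NULL, NULL, GN); (NULL, NULL, KW); (NULL, NULL, KW)

FULL OUTER JOIN keeps every row from both sides; unmatched rows get NULL for the other side's columns.
Matching on a.player_id = b.player_id. A NULL in a compared column never satisfies the condition.
Matched pairs: 6; unmatched a rows kept: 3; unmatched b rows kept: 4.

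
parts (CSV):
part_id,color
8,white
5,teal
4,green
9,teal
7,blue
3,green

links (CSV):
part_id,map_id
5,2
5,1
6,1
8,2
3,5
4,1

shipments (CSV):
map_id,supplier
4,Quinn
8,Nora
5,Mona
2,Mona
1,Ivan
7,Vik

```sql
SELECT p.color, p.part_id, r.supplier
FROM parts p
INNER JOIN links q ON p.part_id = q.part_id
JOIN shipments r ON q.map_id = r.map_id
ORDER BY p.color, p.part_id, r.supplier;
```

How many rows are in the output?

Joins associate left-to-right: parts INNER JOIN links on part_id gives 5 intermediate row(s).
Then INNER JOIN `shipments r` on map_id: keep only rows whose q.map_id appears in r.
Result: 5 row(s).

5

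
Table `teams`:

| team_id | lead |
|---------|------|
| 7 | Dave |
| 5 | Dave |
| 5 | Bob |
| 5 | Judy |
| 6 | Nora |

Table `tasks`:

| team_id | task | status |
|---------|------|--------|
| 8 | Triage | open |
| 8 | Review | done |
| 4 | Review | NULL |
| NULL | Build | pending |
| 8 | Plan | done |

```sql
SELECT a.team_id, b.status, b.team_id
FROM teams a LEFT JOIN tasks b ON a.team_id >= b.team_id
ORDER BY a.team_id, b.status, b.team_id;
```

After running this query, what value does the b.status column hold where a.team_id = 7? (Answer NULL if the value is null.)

LEFT JOIN keeps every row from `teams`; unmatched rows get NULL for `tasks`'s columns.
Matching on a.team_id >= b.team_id. A NULL in a compared column never satisfies the condition.
- a[0] team_id=7 → 1 match(es) in b → 1 row(s).
- a[1] team_id=5 → 1 match(es) in b → 1 row(s).
- a[2] team_id=5 → 1 match(es) in b → 1 row(s).
- a[3] team_id=5 → 1 match(es) in b → 1 row(s).
- a[4] team_id=6 → 1 match(es) in b → 1 row(s).

NULL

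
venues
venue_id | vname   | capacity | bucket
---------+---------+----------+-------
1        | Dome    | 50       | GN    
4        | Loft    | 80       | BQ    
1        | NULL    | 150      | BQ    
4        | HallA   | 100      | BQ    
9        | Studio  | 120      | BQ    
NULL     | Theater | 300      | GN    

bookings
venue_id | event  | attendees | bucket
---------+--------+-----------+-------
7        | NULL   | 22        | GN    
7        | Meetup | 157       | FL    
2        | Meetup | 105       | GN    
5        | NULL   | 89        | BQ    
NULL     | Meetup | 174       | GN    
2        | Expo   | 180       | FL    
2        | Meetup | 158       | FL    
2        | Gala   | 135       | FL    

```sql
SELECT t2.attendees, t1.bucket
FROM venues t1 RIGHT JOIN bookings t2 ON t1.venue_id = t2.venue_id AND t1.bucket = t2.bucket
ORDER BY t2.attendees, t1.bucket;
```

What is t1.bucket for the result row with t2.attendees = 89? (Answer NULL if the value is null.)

NULL

RIGHT JOIN keeps every row from `bookings`; unmatched rows get NULL for `venues`'s columns.
Matching on t1.venue_id = t2.venue_id AND t1.bucket = t2.bucket. A NULL in a compared column never satisfies the condition.
- t1[0] venue_id=1, bucket=GN → no match.
- t1[1] venue_id=4, bucket=BQ → no match.
- t1[2] venue_id=1, bucket=BQ → no match.
- t1[3] venue_id=4, bucket=BQ → no match.
- t1[4] venue_id=9, bucket=BQ → no match.
- t1[5] venue_id=NULL, bucket=GN → no match.
- 8 row(s) from t2 found no t1 partner → padded with NULL.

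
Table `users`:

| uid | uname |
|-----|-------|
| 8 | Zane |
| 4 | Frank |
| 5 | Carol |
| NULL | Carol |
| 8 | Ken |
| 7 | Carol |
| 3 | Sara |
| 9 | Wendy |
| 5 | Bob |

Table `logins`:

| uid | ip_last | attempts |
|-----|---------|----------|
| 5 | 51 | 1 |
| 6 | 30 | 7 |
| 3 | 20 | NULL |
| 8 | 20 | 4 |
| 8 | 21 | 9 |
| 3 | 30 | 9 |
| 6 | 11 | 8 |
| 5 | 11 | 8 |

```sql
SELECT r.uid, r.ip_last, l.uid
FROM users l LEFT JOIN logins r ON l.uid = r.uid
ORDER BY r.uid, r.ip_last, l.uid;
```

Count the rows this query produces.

LEFT JOIN keeps every row from `users`; unmatched rows get NULL for `logins`'s columns.
Matching on l.uid = r.uid. A NULL in a compared column never satisfies the condition.
- l (uid=8) pairs with 2 row(s) of r.
- l (uid=4) has no partner → padded with NULL.
- l (uid=5) pairs with 2 row(s) of r.
- l (uid=NULL) has no partner → padded with NULL.
- l (uid=8) pairs with 2 row(s) of r.
- l (uid=7) has no partner → padded with NULL.
- l (uid=3) pairs with 2 row(s) of r.
- l (uid=9) has no partner → padded with NULL.
- l (uid=5) pairs with 2 row(s) of r.
Total: 10 matched + 4 padded = 14 rows.

14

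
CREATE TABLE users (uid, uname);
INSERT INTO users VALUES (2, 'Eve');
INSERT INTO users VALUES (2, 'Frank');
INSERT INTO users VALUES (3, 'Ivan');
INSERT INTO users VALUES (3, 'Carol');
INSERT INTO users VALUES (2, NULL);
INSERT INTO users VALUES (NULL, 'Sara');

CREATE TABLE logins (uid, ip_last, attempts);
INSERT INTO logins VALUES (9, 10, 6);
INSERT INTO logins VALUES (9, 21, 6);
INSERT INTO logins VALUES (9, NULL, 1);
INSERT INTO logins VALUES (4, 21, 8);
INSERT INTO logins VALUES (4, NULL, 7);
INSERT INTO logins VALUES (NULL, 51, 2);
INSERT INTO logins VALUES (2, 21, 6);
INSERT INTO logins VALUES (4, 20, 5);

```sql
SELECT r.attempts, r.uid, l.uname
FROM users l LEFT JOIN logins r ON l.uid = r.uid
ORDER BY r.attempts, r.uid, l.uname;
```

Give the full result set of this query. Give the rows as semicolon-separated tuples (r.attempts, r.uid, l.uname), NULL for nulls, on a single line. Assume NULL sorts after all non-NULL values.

LEFT JOIN keeps every row from `users`; unmatched rows get NULL for `logins`'s columns.
Matching on l.uid = r.uid. A NULL in a compared column never satisfies the condition.
Matched pairs: 3; unmatched l rows kept: 3.

(6, 2, Eve); (6, 2, Frank); (6, 2, NULL); (NULL, NULL, Carol); (NULL, NULL, Ivan); (NULL, NULL, Sara)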